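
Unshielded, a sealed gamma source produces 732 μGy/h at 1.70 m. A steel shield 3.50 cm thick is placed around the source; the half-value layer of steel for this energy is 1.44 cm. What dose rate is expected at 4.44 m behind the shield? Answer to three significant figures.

Distance alone: 732 × (1.70/4.44)² = 732 × 0.1466 = 107.3 μGy/h.
Shield: 3.50/1.44 = 2.431 half-value layers → attenuation 2^(−2.431) = 0.1854.
Combined: 107.3 × 0.1854 = 19.89 μGy/h.

19.9 μGy/h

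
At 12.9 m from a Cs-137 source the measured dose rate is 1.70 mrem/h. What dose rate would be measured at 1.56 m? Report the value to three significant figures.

Since intensity falls as 1/r², scaling from 12.9 m to 1.56 m:
(12.9/1.56)² = 68.38, so 1.70 × 68.38 = 116.2 mrem/h.

116 mrem/h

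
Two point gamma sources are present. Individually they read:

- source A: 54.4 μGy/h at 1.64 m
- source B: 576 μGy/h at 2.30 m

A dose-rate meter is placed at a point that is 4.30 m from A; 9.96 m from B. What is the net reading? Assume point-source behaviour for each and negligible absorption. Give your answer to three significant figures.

Each source contributes Iᵢ·(dᵢ/rᵢ)²; contributions add.
A: 54.4 × (1.64/4.30)² = 7.913 μGy/h
B: 576 × (2.30/9.96)² = 30.72 μGy/h
Total = 7.913 + 30.72 = 38.63 μGy/h.

38.6 μGy/h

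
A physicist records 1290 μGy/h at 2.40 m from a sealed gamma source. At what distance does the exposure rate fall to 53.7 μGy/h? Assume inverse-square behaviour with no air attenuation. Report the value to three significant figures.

By the inverse-square law, d₂ = d₁·√(I₁/I₂).
I₁/I₂ = 1290/53.7 = 24.02, so d₂ = 2.40 × √24.02 = 11.76 m.

11.8 m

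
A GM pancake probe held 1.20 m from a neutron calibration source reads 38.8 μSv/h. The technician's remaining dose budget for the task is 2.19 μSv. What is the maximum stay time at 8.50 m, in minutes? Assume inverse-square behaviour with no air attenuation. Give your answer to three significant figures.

By the inverse-square law, rate at 8.50 m:
(1.20/8.50)² = 0.01993, so 38.8 × 0.01993 = 0.7733 μSv/h.
Stay time = 2.19 μSv ÷ 0.7733 μSv/h = 2.832 h = 169.9 min.

170 min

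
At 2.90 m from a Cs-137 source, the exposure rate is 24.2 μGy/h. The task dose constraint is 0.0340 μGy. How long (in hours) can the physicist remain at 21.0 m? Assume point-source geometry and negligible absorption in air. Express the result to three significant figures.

Applying the 1/r² law, rate at 21.0 m:
24.2 × (2.90/21.0)² = 24.2 × 0.01907 = 0.4615 μGy/h.
Stay time = 0.0340 μGy ÷ 0.4615 μGy/h = 0.07367 h.

0.0737 h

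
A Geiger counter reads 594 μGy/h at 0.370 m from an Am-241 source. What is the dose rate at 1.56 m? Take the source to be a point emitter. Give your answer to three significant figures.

33.4 μGy/h

Using I₁d₁² = I₂d₂², the rate at 1.56 m is
(0.370/1.56)² = 0.05625, so 594 × 0.05625 = 33.41 μGy/h.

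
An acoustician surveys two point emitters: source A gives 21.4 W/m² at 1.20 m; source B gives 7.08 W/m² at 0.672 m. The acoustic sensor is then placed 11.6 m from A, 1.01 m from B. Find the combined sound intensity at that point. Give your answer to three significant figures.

3.36 W/m²

Each source contributes Iᵢ·(dᵢ/rᵢ)²; contributions add.
A: 21.4 × (1.20/11.6)² = 0.2290 W/m²
B: 7.08 × (0.672/1.01)² = 3.134 W/m²
Total = 0.2290 + 3.134 = 3.363 W/m².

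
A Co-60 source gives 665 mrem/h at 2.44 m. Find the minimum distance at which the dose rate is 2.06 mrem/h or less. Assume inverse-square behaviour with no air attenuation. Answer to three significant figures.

Using I₁d₁² = I₂d₂², d₂ = d₁·√(I₁/I₂).
I₁/I₂ = 665/2.06 = 322.8, so d₂ = 2.44 × √322.8 = 43.84 m.

43.8 m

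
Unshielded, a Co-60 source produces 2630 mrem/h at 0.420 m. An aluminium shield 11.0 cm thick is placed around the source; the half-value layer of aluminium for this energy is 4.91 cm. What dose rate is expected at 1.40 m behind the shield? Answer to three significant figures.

50.1 mrem/h

Distance alone: 2630 × (0.420/1.40)² = 2630 × 0.09000 = 236.7 mrem/h.
Shield: 11.0/4.91 = 2.240 half-value layers → attenuation 2^(−2.240) = 0.2117.
Combined: 236.7 × 0.2117 = 50.11 mrem/h.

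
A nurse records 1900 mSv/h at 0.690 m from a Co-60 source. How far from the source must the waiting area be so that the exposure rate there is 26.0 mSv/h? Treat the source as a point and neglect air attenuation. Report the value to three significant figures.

Intensity scales as (d₁/d₂)², so d₂ = d₁·√(I₁/I₂).
I₁/I₂ = 1900/26.0 = 73.08, so d₂ = 0.690 × √73.08 = 5.899 m.

5.90 m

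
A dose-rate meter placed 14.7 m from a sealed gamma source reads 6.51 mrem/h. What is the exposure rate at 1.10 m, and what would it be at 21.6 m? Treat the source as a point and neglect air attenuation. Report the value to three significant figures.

1160 mrem/h; 3.02 mrem/h

Since intensity falls as 1/r²,
At 1.10 m: 6.51 × (14.7/1.10)² = 6.51 × 178.6 = 1163 mrem/h
At 21.6 m: 1163 × (1.10/21.6)² = 1163 × 0.002593 = 3.016 mrem/h.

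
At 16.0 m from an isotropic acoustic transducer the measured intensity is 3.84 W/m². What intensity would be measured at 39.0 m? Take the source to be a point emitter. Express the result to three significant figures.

0.646 W/m²

Applying the 1/r² law, scaling from 16.0 m to 39.0 m:
3.84 × (16.0/39.0)² = 3.84 × 0.1683 = 0.6463 W/m².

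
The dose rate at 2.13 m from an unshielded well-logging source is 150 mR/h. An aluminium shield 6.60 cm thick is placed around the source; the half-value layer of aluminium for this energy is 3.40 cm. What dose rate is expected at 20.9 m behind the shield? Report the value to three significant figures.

0.406 mR/h

Distance alone: (2.13/20.9)² = 0.01039, so 150 × 0.01039 = 1.558 mR/h.
Shield: 6.60/3.40 = 1.941 half-value layers → attenuation 2^(−1.941) = 0.2604.
Combined: 1.558 × 0.2604 = 0.4057 mR/h.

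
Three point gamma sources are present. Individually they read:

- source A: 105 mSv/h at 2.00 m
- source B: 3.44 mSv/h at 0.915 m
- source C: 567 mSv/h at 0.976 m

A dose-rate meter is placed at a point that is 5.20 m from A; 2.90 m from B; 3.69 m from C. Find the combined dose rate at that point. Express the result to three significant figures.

By superposition, sum each source's inverse-square contribution:
A: 105 × (2.00/5.20)² = 15.53 mSv/h
B: 3.44 × (0.915/2.90)² = 0.3425 mSv/h
C: 567 × (0.976/3.69)² = 39.67 mSv/h
Total = 15.53 + 0.3425 + 39.67 = 55.54 mSv/h.

55.5 mSv/h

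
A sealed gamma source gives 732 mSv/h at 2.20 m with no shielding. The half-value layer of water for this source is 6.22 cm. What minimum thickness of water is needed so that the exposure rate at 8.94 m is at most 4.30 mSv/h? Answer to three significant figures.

At 8.94 m, distance alone gives 732 × (2.20/8.94)² = 732 × 0.06056 = 44.33 mSv/h.
Further attenuation needed: 44.33/4.30 = 10.31.
n = log₂(10.31) = 3.366 half-value layers.
Thickness = 3.366 × 6.22 cm = 20.94 cm.

20.9 cm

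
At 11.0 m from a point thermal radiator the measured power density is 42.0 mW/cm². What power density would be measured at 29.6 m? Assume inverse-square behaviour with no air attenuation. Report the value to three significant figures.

5.80 mW/cm²

Applying the 1/r² law, scaling from 11.0 m to 29.6 m:
(11.0/29.6)² = 0.1381, so 42.0 × 0.1381 = 5.800 mW/cm².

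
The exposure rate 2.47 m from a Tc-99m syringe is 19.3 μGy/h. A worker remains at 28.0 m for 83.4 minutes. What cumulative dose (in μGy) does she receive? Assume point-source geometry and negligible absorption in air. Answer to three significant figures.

0.209 μGy

Intensity scales as (d₁/d₂)², so rate at 28.0 m:
19.3 × (2.47/28.0)² = 19.3 × 0.007782 = 0.1502 μGy/h.
Dose = rate × time = 0.1502 μGy/h × 1.390 h = 0.2088 μGy.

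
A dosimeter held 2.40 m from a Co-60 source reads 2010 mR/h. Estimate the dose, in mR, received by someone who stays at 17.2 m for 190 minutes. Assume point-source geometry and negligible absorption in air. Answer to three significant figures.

Intensity scales as (d₁/d₂)², so rate at 17.2 m:
(2.40/17.2)² = 0.01947, so 2010 × 0.01947 = 39.13 mR/h.
Dose = rate × time = 39.13 mR/h × 3.167 h = 123.9 mR.

124 mR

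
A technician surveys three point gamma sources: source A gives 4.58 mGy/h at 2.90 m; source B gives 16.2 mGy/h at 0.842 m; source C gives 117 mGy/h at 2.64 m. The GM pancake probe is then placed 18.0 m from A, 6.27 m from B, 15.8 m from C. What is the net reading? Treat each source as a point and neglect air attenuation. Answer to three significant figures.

3.68 mGy/h

Each source contributes Iᵢ·(dᵢ/rᵢ)²; contributions add.
A: 4.58 × (2.90/18.0)² = 0.1189 mGy/h
B: 16.2 × (0.842/6.27)² = 0.2921 mGy/h
C: 117 × (2.64/15.8)² = 3.266 mGy/h
Total = 0.1189 + 0.2921 + 3.266 = 3.677 mGy/h.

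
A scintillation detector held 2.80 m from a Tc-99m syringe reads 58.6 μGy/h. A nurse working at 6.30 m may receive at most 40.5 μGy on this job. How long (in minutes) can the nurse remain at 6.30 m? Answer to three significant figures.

Intensity scales as (d₁/d₂)², so rate at 6.30 m:
58.6 × (2.80/6.30)² = 58.6 × 0.1975 = 11.57 μGy/h.
Stay time = 40.5 μGy ÷ 11.57 μGy/h = 3.500 h = 210.0 min.

210 min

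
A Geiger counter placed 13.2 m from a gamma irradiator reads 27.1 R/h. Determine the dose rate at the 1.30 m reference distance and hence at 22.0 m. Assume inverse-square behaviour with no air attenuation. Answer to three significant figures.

2790 R/h; 9.76 R/h

Since intensity falls as 1/r²,
At 1.30 m: 27.1 × (13.2/1.30)² = 27.1 × 103.1 = 2794 R/h
At 22.0 m: (1.30/22.0)² = 0.003492, so 2794 × 0.003492 = 9.757 R/h.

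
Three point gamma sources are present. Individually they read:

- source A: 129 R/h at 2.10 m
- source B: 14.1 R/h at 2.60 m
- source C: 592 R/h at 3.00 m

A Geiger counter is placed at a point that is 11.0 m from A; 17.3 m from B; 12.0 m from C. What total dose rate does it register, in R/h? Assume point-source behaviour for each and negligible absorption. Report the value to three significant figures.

42.0 R/h

Each source contributes Iᵢ·(dᵢ/rᵢ)²; contributions add.
A: 129 × (2.10/11.0)² = 4.702 R/h
B: 14.1 × (2.60/17.3)² = 0.3185 R/h
C: 592 × (3.00/12.0)² = 37.00 R/h
Total = 4.702 + 0.3185 + 37.00 = 42.02 R/h.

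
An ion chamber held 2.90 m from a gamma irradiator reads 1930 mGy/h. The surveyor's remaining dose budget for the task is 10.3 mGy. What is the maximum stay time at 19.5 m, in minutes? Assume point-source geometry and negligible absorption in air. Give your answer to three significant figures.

14.5 min

Intensity scales as (d₁/d₂)², so rate at 19.5 m:
(2.90/19.5)² = 0.02212, so 1930 × 0.02212 = 42.69 mGy/h.
Stay time = 10.3 mGy ÷ 42.69 mGy/h = 0.2413 h = 14.48 min.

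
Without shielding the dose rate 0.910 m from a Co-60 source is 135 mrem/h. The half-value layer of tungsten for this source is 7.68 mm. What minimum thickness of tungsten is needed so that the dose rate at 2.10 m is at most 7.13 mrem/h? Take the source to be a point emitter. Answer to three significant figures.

14.1 mm

At 2.10 m, distance alone gives 135 × (0.910/2.10)² = 135 × 0.1878 = 25.35 mrem/h.
Further attenuation needed: 25.35/7.13 = 3.555.
n = log₂(3.555) = 1.830 half-value layers.
Thickness = 1.830 × 7.68 mm = 14.05 mm.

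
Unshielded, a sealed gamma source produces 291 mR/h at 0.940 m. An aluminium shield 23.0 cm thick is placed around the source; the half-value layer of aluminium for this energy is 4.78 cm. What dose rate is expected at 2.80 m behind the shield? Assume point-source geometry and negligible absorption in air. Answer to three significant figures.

1.17 mR/h

Distance alone: (0.940/2.80)² = 0.1127, so 291 × 0.1127 = 32.80 mR/h.
Shield: 23.0/4.78 = 4.812 half-value layers → attenuation 2^(−4.812) = 0.03560.
Combined: 32.80 × 0.03560 = 1.168 mR/h.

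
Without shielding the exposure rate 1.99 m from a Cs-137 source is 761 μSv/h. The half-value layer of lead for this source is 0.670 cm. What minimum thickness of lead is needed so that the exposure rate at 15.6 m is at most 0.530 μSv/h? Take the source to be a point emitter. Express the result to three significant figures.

3.05 cm

At 15.6 m, distance alone gives (1.99/15.6)² = 0.01627, so 761 × 0.01627 = 12.38 μSv/h.
Further attenuation needed: 12.38/0.530 = 23.36.
n = log₂(23.36) = 4.546 half-value layers.
Thickness = 4.546 × 0.670 cm = 3.046 cm.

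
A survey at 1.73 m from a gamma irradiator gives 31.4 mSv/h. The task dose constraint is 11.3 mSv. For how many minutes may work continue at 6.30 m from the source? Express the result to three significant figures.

By the inverse-square law, rate at 6.30 m:
31.4 × (1.73/6.30)² = 31.4 × 0.07541 = 2.368 mSv/h.
Stay time = 11.3 mSv ÷ 2.368 mSv/h = 4.772 h = 286.3 min.

286 min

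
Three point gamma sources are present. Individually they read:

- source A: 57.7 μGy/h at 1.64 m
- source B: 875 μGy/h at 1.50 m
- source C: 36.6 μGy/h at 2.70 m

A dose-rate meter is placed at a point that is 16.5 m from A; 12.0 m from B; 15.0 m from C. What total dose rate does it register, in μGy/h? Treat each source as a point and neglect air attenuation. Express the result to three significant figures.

Each source contributes Iᵢ·(dᵢ/rᵢ)²; contributions add.
A: 57.7 × (1.64/16.5)² = 0.5700 μGy/h
B: 875 × (1.50/12.0)² = 13.67 μGy/h
C: 36.6 × (2.70/15.0)² = 1.186 μGy/h
Total = 0.5700 + 13.67 + 1.186 = 15.43 μGy/h.

15.4 μGy/h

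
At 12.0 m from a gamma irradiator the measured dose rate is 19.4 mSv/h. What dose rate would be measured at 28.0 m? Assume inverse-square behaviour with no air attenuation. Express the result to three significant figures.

By the inverse-square law, scaling from 12.0 m to 28.0 m:
(12.0/28.0)² = 0.1837, so 19.4 × 0.1837 = 3.564 mSv/h.

3.56 mSv/h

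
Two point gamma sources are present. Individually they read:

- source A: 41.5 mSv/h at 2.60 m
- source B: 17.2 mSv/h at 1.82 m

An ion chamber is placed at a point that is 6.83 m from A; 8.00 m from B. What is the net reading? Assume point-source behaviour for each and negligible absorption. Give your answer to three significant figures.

By superposition, sum each source's inverse-square contribution:
A: 41.5 × (2.60/6.83)² = 6.014 mSv/h
B: 17.2 × (1.82/8.00)² = 0.8902 mSv/h
Total = 6.014 + 0.8902 = 6.904 mSv/h.

6.90 mSv/h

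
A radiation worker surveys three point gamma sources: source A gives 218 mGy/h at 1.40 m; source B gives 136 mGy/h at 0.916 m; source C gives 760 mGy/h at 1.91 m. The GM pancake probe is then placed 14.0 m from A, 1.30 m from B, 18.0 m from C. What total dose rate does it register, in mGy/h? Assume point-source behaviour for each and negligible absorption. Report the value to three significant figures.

78.3 mGy/h

Each source contributes Iᵢ·(dᵢ/rᵢ)²; contributions add.
A: 218 × (1.40/14.0)² = 2.180 mGy/h
B: 136 × (0.916/1.30)² = 67.52 mGy/h
C: 760 × (1.91/18.0)² = 8.557 mGy/h
Total = 2.180 + 67.52 + 8.557 = 78.26 mGy/h.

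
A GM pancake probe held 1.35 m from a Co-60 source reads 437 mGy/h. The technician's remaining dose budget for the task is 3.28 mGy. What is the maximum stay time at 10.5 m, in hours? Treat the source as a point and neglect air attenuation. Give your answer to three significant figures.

0.454 h

By the inverse-square law, rate at 10.5 m:
(1.35/10.5)² = 0.01653, so 437 × 0.01653 = 7.224 mGy/h.
Stay time = 3.28 mGy ÷ 7.224 mGy/h = 0.4540 h.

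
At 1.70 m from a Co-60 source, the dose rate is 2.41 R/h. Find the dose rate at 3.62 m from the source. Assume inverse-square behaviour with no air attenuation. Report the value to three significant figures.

By the inverse-square law, the rate at 3.62 m is
(1.70/3.62)² = 0.2205, so 2.41 × 0.2205 = 0.5314 R/h.

0.531 R/h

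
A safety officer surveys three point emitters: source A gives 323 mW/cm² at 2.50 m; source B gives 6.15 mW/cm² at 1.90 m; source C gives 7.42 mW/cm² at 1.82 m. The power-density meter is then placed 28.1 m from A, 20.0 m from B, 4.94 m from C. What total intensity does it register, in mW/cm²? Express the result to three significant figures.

By superposition, sum each source's inverse-square contribution:
A: 323 × (2.50/28.1)² = 2.557 mW/cm²
B: 6.15 × (1.90/20.0)² = 0.05550 mW/cm²
C: 7.42 × (1.82/4.94)² = 1.007 mW/cm²
Total = 2.557 + 0.05550 + 1.007 = 3.619 mW/cm².

3.62 mW/cm²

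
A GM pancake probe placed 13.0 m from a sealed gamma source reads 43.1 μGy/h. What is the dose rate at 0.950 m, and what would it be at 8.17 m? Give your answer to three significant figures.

Intensity scales as (d₁/d₂)², so
At 0.950 m: 43.1 × (13.0/0.950)² = 43.1 × 187.3 = 8073 μGy/h
At 8.17 m: (0.950/8.17)² = 0.01352, so 8073 × 0.01352 = 109.1 μGy/h.

8070 μGy/h; 109 μGy/h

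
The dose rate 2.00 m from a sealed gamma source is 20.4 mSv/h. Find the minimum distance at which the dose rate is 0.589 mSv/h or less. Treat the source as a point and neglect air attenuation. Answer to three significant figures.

11.8 m

Applying the 1/r² law, d₂ = d₁·√(I₁/I₂).
I₁/I₂ = 20.4/0.589 = 34.63, so d₂ = 2.00 × √34.63 = 11.77 m.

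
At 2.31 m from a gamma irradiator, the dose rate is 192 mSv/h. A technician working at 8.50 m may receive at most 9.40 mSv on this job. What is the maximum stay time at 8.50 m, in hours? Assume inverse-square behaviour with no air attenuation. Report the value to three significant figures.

0.663 h

Intensity scales as (d₁/d₂)², so rate at 8.50 m:
192 × (2.31/8.50)² = 192 × 0.07386 = 14.18 mSv/h.
Stay time = 9.40 mSv ÷ 14.18 mSv/h = 0.6629 h.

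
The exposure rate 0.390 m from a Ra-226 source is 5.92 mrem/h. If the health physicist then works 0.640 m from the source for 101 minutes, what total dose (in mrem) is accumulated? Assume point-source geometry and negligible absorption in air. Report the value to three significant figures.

Using I₁d₁² = I₂d₂², rate at 0.640 m:
(0.390/0.640)² = 0.3713, so 5.92 × 0.3713 = 2.198 mrem/h.
Dose = rate × time = 2.198 mrem/h × 1.683 h = 3.699 mrem.

3.70 mrem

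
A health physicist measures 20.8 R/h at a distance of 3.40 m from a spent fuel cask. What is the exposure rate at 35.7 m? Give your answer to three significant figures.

0.189 R/h

Intensity scales as (d₁/d₂)², so the rate at 35.7 m is
20.8 × (3.40/35.7)² = 20.8 × 0.009070 = 0.1887 R/h.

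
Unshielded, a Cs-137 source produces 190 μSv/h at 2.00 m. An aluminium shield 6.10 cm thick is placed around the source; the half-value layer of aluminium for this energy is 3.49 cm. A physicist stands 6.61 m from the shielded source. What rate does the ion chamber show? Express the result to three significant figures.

Distance alone: (2.00/6.61)² = 0.09155, so 190 × 0.09155 = 17.39 μSv/h.
Shield: 6.10/3.49 = 1.748 half-value layers → attenuation 2^(−1.748) = 0.2977.
Combined: 17.39 × 0.2977 = 5.177 μSv/h.

5.18 μSv/h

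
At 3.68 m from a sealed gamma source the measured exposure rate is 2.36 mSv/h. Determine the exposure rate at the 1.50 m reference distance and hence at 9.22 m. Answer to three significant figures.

Intensity scales as (d₁/d₂)², so
At 1.50 m: 2.36 × (3.68/1.50)² = 2.36 × 6.019 = 14.20 mSv/h
At 9.22 m: (1.50/9.22)² = 0.02647, so 14.20 × 0.02647 = 0.3759 mSv/h.

14.2 mSv/h; 0.376 mSv/h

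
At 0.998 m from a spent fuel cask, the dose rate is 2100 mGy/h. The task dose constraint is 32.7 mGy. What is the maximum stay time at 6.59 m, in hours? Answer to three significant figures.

By the inverse-square law, rate at 6.59 m:
2100 × (0.998/6.59)² = 2100 × 0.02293 = 48.15 mGy/h.
Stay time = 32.7 mGy ÷ 48.15 mGy/h = 0.6791 h.

0.679 h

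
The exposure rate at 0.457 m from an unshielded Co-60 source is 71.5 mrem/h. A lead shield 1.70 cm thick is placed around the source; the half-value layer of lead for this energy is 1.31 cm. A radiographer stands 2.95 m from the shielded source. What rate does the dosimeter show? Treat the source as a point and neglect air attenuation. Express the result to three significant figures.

Distance alone: (0.457/2.95)² = 0.02400, so 71.5 × 0.02400 = 1.716 mrem/h.
Shield: 1.70/1.31 = 1.298 half-value layers → attenuation 2^(−1.298) = 0.4067.
Combined: 1.716 × 0.4067 = 0.6979 mrem/h.

0.698 mrem/h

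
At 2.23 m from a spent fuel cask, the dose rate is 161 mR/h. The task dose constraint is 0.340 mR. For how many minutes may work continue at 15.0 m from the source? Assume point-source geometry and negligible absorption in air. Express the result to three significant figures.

By the inverse-square law, rate at 15.0 m:
161 × (2.23/15.0)² = 161 × 0.02210 = 3.558 mR/h.
Stay time = 0.340 mR ÷ 3.558 mR/h = 0.09556 h = 5.734 min.

5.73 min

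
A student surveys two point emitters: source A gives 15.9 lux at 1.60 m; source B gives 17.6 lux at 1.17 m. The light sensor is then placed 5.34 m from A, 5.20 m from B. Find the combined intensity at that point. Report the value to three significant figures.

2.32 lux

By superposition, sum each source's inverse-square contribution:
A: 15.9 × (1.60/5.34)² = 1.427 lux
B: 17.6 × (1.17/5.20)² = 0.8910 lux
Total = 1.427 + 0.8910 = 2.318 lux.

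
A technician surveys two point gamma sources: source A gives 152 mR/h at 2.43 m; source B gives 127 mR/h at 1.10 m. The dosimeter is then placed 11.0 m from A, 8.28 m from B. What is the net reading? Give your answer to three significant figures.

By superposition, sum each source's inverse-square contribution:
A: 152 × (2.43/11.0)² = 7.418 mR/h
B: 127 × (1.10/8.28)² = 2.241 mR/h
Total = 7.418 + 2.241 = 9.659 mR/h.

9.66 mR/h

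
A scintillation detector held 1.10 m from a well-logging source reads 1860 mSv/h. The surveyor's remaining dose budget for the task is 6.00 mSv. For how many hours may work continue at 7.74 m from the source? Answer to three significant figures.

0.160 h

Intensity scales as (d₁/d₂)², so rate at 7.74 m:
(1.10/7.74)² = 0.02020, so 1860 × 0.02020 = 37.57 mSv/h.
Stay time = 6.00 mSv ÷ 37.57 mSv/h = 0.1597 h.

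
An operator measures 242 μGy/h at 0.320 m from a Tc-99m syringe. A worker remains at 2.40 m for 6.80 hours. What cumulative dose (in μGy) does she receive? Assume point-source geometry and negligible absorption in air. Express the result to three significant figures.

Intensity scales as (d₁/d₂)², so rate at 2.40 m:
(0.320/2.40)² = 0.01778, so 242 × 0.01778 = 4.303 μGy/h.
Dose = rate × time = 4.303 μGy/h × 6.800 h = 29.26 μGy.

29.3 μGy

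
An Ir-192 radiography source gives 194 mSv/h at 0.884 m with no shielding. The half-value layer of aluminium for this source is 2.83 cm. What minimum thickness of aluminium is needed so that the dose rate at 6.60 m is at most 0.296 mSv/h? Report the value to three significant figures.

10.1 cm

At 6.60 m, distance alone gives (0.884/6.60)² = 0.01794, so 194 × 0.01794 = 3.480 mSv/h.
Further attenuation needed: 3.480/0.296 = 11.76.
n = log₂(11.76) = 3.556 half-value layers.
Thickness = 3.556 × 2.83 cm = 10.06 cm.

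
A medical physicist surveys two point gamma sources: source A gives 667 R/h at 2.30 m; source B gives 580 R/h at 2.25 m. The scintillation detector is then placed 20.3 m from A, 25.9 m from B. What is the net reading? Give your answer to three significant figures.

12.9 R/h

By superposition, sum each source's inverse-square contribution:
A: 667 × (2.30/20.3)² = 8.562 R/h
B: 580 × (2.25/25.9)² = 4.377 R/h
Total = 8.562 + 4.377 = 12.94 R/h.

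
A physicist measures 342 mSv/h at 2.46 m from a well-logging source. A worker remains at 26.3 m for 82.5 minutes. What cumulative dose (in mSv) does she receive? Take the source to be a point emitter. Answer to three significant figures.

Since intensity falls as 1/r², rate at 26.3 m:
(2.46/26.3)² = 0.008749, so 342 × 0.008749 = 2.992 mSv/h.
Dose = rate × time = 2.992 mSv/h × 1.375 h = 4.114 mSv.

4.11 mSv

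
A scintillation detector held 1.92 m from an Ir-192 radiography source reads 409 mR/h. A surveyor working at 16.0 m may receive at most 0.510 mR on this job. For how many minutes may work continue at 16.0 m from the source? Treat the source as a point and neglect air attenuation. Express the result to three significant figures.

5.20 min

By the inverse-square law, rate at 16.0 m:
(1.92/16.0)² = 0.01440, so 409 × 0.01440 = 5.890 mR/h.
Stay time = 0.510 mR ÷ 5.890 mR/h = 0.08659 h = 5.195 min.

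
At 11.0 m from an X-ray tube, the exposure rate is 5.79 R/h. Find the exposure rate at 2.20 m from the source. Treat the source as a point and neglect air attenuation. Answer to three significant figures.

By the inverse-square law, the rate at 2.20 m is
5.79 × (11.0/2.20)² = 5.79 × 25.00 = 144.8 R/h.

145 R/h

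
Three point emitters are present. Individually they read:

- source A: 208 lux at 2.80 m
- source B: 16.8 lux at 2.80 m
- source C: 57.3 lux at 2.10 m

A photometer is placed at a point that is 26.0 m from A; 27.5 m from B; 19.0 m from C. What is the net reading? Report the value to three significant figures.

3.29 lux

By superposition, sum each source's inverse-square contribution:
A: 208 × (2.80/26.0)² = 2.412 lux
B: 16.8 × (2.80/27.5)² = 0.1742 lux
C: 57.3 × (2.10/19.0)² = 0.7000 lux
Total = 2.412 + 0.1742 + 0.7000 = 3.286 lux.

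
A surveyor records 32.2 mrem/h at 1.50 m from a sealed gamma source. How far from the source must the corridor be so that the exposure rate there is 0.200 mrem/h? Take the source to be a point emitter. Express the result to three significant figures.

Intensity scales as (d₁/d₂)², so d₂ = d₁·√(I₁/I₂).
I₁/I₂ = 32.2/0.200 = 161.0, so d₂ = 1.50 × √161.0 = 19.03 m.

19.0 m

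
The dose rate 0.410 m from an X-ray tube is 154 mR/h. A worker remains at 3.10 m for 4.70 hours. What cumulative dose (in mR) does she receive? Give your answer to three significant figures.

12.7 mR

Since intensity falls as 1/r², rate at 3.10 m:
(0.410/3.10)² = 0.01749, so 154 × 0.01749 = 2.693 mR/h.
Dose = rate × time = 2.693 mR/h × 4.700 h = 12.66 mR.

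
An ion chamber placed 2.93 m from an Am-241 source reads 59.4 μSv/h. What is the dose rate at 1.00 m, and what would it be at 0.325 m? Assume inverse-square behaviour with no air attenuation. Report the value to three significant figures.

Using I₁d₁² = I₂d₂²,
At 1.00 m: 59.4 × (2.93/1.00)² = 59.4 × 8.585 = 509.9 μSv/h
At 0.325 m: 509.9 × (1.00/0.325)² = 509.9 × 9.467 = 4827 μSv/h.

510 μSv/h; 4830 μSv/h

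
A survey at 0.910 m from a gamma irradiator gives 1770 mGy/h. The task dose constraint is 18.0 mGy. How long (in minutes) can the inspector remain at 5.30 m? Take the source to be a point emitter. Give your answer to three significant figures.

20.7 min

Since intensity falls as 1/r², rate at 5.30 m:
1770 × (0.910/5.30)² = 1770 × 0.02948 = 52.18 mGy/h.
Stay time = 18.0 mGy ÷ 52.18 mGy/h = 0.3450 h = 20.70 min.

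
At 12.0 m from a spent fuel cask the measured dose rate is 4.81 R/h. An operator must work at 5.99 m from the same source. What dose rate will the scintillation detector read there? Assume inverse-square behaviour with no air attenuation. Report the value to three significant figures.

19.3 R/h

Applying the 1/r² law, scaling from 12.0 m to 5.99 m:
(12.0/5.99)² = 4.013, so 4.81 × 4.013 = 19.30 R/h.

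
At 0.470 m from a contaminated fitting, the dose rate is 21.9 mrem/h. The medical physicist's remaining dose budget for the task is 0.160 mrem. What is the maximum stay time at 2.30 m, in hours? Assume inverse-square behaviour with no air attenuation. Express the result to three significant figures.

0.175 h

Applying the 1/r² law, rate at 2.30 m:
(0.470/2.30)² = 0.04176, so 21.9 × 0.04176 = 0.9145 mrem/h.
Stay time = 0.160 mrem ÷ 0.9145 mrem/h = 0.1750 h.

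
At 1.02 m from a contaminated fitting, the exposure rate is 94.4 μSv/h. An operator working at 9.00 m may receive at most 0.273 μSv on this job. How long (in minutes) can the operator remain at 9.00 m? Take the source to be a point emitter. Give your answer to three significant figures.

13.5 min

Since intensity falls as 1/r², rate at 9.00 m:
(1.02/9.00)² = 0.01284, so 94.4 × 0.01284 = 1.212 μSv/h.
Stay time = 0.273 μSv ÷ 1.212 μSv/h = 0.2252 h = 13.51 min.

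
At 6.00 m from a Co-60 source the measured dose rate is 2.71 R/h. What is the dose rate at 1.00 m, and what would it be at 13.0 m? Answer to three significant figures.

Applying the 1/r² law,
At 1.00 m: (6.00/1.00)² = 36.00, so 2.71 × 36.00 = 97.56 R/h
At 13.0 m: (1.00/13.0)² = 0.005917, so 97.56 × 0.005917 = 0.5773 R/h.

97.6 R/h; 0.577 R/h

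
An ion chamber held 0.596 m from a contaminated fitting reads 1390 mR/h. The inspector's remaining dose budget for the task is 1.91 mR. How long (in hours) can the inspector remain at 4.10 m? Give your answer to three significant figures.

By the inverse-square law, rate at 4.10 m:
(0.596/4.10)² = 0.02113, so 1390 × 0.02113 = 29.37 mR/h.
Stay time = 1.91 mR ÷ 29.37 mR/h = 0.06503 h.

0.0650 h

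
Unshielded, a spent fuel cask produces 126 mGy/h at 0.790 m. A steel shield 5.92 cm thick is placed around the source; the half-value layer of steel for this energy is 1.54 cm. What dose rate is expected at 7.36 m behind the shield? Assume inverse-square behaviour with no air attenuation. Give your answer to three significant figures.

0.101 mGy/h

Distance alone: 126 × (0.790/7.36)² = 126 × 0.01152 = 1.452 mGy/h.
Shield: 5.92/1.54 = 3.844 half-value layers → attenuation 2^(−3.844) = 0.06964.
Combined: 1.452 × 0.06964 = 0.1011 mGy/h.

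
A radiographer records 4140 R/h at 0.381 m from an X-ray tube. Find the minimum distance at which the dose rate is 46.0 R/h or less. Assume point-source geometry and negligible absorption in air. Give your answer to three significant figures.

3.61 m

Intensity scales as (d₁/d₂)², so d₂ = d₁·√(I₁/I₂).
I₁/I₂ = 4140/46.0 = 90.00, so d₂ = 0.381 × √90.00 = 3.614 m.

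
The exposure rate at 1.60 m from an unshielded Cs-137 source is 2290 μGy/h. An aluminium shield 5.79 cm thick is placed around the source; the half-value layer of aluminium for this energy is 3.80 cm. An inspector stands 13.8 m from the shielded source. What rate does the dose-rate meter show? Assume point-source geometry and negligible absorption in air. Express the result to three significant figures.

10.7 μGy/h

Distance alone: (1.60/13.8)² = 0.01344, so 2290 × 0.01344 = 30.78 μGy/h.
Shield: 5.79/3.80 = 1.524 half-value layers → attenuation 2^(−1.524) = 0.3477.
Combined: 30.78 × 0.3477 = 10.70 μGy/h.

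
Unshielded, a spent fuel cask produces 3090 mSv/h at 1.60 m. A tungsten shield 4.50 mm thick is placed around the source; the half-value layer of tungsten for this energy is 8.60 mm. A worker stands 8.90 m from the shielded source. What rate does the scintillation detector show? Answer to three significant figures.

Distance alone: (1.60/8.90)² = 0.03232, so 3090 × 0.03232 = 99.87 mSv/h.
Shield: 4.50/8.60 = 0.5233 half-value layers → attenuation 2^(−0.5233) = 0.6958.
Combined: 99.87 × 0.6958 = 69.49 mSv/h.

69.5 mSv/h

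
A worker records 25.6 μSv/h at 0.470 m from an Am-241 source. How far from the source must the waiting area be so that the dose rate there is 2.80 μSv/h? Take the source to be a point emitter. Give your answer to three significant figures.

Applying the 1/r² law, d₂ = d₁·√(I₁/I₂).
I₁/I₂ = 25.6/2.80 = 9.143, so d₂ = 0.470 × √9.143 = 1.421 m.

1.42 m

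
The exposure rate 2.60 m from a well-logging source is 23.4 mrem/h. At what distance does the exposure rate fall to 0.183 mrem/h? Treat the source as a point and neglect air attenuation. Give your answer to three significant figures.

By the inverse-square law, d₂ = d₁·√(I₁/I₂).
I₁/I₂ = 23.4/0.183 = 127.9, so d₂ = 2.60 × √127.9 = 29.40 m.

29.4 m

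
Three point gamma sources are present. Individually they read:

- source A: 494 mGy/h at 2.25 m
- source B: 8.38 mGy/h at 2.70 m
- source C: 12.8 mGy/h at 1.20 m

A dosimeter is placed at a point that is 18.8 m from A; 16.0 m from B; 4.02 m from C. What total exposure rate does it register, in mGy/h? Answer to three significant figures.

By superposition, sum each source's inverse-square contribution:
A: 494 × (2.25/18.8)² = 7.076 mGy/h
B: 8.38 × (2.70/16.0)² = 0.2386 mGy/h
C: 12.8 × (1.20/4.02)² = 1.141 mGy/h
Total = 7.076 + 0.2386 + 1.141 = 8.456 mGy/h.

8.46 mGy/h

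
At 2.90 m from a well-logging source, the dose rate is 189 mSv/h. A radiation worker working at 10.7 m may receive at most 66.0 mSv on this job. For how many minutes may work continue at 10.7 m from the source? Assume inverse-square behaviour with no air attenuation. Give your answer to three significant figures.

285 min

By the inverse-square law, rate at 10.7 m:
189 × (2.90/10.7)² = 189 × 0.07346 = 13.88 mSv/h.
Stay time = 66.0 mSv ÷ 13.88 mSv/h = 4.755 h = 285.3 min.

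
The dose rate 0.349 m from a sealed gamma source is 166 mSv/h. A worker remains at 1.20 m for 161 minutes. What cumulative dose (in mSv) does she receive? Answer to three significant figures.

37.7 mSv

By the inverse-square law, rate at 1.20 m:
166 × (0.349/1.20)² = 166 × 0.08458 = 14.04 mSv/h.
Dose = rate × time = 14.04 mSv/h × 2.683 h = 37.67 mSv.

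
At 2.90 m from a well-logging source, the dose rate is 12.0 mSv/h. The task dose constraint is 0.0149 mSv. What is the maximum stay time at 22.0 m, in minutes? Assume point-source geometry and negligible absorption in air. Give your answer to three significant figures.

4.29 min

Applying the 1/r² law, rate at 22.0 m:
(2.90/22.0)² = 0.01738, so 12.0 × 0.01738 = 0.2086 mSv/h.
Stay time = 0.0149 mSv ÷ 0.2086 mSv/h = 0.07143 h = 4.286 min.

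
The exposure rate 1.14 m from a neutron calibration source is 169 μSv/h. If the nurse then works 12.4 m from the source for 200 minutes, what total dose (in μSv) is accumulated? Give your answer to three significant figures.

4.76 μSv

Intensity scales as (d₁/d₂)², so rate at 12.4 m:
169 × (1.14/12.4)² = 169 × 0.008452 = 1.428 μSv/h.
Dose = rate × time = 1.428 μSv/h × 3.333 h = 4.760 μSv.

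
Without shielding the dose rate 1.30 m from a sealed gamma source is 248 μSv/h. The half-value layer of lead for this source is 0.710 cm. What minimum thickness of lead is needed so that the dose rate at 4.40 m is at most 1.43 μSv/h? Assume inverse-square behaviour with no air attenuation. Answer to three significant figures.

2.78 cm

At 4.40 m, distance alone gives (1.30/4.40)² = 0.08729, so 248 × 0.08729 = 21.65 μSv/h.
Further attenuation needed: 21.65/1.43 = 15.14.
n = log₂(15.14) = 3.920 half-value layers.
Thickness = 3.920 × 0.710 cm = 2.783 cm.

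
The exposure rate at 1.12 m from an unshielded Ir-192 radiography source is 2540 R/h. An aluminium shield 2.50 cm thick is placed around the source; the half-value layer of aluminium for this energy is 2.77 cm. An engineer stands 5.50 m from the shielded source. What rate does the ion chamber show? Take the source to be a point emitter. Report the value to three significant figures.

Distance alone: (1.12/5.50)² = 0.04147, so 2540 × 0.04147 = 105.3 R/h.
Shield: 2.50/2.77 = 0.9025 half-value layers → attenuation 2^(−0.9025) = 0.5350.
Combined: 105.3 × 0.5350 = 56.34 R/h.

56.3 R/h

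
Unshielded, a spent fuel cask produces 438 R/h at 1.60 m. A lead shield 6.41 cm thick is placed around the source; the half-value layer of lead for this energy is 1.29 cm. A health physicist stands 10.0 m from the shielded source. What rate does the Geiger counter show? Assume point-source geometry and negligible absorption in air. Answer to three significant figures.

Distance alone: (1.60/10.0)² = 0.02560, so 438 × 0.02560 = 11.21 R/h.
Shield: 6.41/1.29 = 4.969 half-value layers → attenuation 2^(−4.969) = 0.03193.
Combined: 11.21 × 0.03193 = 0.3579 R/h.

0.358 R/h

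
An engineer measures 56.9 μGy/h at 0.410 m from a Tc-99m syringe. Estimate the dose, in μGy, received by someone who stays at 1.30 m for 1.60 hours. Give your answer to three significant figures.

By the inverse-square law, rate at 1.30 m:
56.9 × (0.410/1.30)² = 56.9 × 0.09947 = 5.660 μGy/h.
Dose = rate × time = 5.660 μGy/h × 1.600 h = 9.056 μGy.

9.06 μGy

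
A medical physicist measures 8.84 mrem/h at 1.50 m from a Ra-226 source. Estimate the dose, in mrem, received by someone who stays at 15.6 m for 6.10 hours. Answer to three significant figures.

0.499 mrem

Intensity scales as (d₁/d₂)², so rate at 15.6 m:
(1.50/15.6)² = 0.009246, so 8.84 × 0.009246 = 0.08173 mrem/h.
Dose = rate × time = 0.08173 mrem/h × 6.100 h = 0.4986 mrem.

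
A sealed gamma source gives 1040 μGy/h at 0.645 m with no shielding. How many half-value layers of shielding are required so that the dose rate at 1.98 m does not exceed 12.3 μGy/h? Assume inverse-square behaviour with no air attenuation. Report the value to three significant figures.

At 1.98 m, distance alone gives (0.645/1.98)² = 0.1061, so 1040 × 0.1061 = 110.3 μGy/h.
Further attenuation needed: 110.3/12.3 = 8.967.
n = log₂(8.967) = 3.165 half-value layers.

3.17 half-value layers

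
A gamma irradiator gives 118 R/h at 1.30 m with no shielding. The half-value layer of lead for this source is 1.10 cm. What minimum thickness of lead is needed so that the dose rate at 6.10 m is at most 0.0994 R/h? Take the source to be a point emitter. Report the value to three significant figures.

6.33 cm

At 6.10 m, distance alone gives (1.30/6.10)² = 0.04542, so 118 × 0.04542 = 5.360 R/h.
Further attenuation needed: 5.360/0.0994 = 53.92.
n = log₂(53.92) = 5.753 half-value layers.
Thickness = 5.753 × 1.10 cm = 6.328 cm.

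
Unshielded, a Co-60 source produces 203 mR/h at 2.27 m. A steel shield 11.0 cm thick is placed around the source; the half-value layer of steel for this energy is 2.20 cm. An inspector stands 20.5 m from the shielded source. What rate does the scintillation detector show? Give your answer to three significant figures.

0.0778 mR/h

Distance alone: (2.27/20.5)² = 0.01226, so 203 × 0.01226 = 2.489 mR/h.
Shield: 11.0/2.20 = 5.000 half-value layers → attenuation 2^(−5.000) = 0.03125.
Combined: 2.489 × 0.03125 = 0.07778 mR/h.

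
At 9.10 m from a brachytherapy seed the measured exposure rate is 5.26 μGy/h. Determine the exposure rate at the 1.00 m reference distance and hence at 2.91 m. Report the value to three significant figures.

436 μGy/h; 51.4 μGy/h

Using I₁d₁² = I₂d₂²,
At 1.00 m: (9.10/1.00)² = 82.81, so 5.26 × 82.81 = 435.6 μGy/h
At 2.91 m: 435.6 × (1.00/2.91)² = 435.6 × 0.1181 = 51.44 μGy/h.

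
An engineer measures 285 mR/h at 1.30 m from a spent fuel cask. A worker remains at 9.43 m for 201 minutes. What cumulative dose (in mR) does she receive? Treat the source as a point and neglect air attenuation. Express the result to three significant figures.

By the inverse-square law, rate at 9.43 m:
(1.30/9.43)² = 0.01900, so 285 × 0.01900 = 5.415 mR/h.
Dose = rate × time = 5.415 mR/h × 3.350 h = 18.14 mR.

18.1 mR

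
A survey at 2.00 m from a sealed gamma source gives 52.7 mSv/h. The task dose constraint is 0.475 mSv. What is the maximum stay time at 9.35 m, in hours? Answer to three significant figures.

0.197 h

By the inverse-square law, rate at 9.35 m:
(2.00/9.35)² = 0.04575, so 52.7 × 0.04575 = 2.411 mSv/h.
Stay time = 0.475 mSv ÷ 2.411 mSv/h = 0.1970 h.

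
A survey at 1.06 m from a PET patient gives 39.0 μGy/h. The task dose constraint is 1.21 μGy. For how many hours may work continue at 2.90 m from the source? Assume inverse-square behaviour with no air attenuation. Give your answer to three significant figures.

Applying the 1/r² law, rate at 2.90 m:
39.0 × (1.06/2.90)² = 39.0 × 0.1336 = 5.210 μGy/h.
Stay time = 1.21 μGy ÷ 5.210 μGy/h = 0.2322 h.

0.232 h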